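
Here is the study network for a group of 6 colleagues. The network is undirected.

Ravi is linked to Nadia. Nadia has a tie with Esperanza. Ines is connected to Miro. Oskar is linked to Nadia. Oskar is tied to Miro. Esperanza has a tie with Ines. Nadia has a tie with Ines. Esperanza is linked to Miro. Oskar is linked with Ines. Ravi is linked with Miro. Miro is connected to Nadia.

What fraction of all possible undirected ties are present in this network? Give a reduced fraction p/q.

11/15

There are 11 edges and 6 nodes, so the maximum possible is C(6,2) = 15.
Density = 11/15.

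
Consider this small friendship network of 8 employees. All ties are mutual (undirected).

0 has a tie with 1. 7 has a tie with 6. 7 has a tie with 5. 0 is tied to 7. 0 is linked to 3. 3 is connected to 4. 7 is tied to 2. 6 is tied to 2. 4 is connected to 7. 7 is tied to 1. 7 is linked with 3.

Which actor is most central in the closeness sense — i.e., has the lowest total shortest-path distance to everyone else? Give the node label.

7

Farness (sum of distances to all others) for each node — 0:11, 1:12, 2:12, 3:11, 4:12, 5:13, 6:12, 7:7.
The smallest farness is 7, for 7, so 7 has the highest closeness.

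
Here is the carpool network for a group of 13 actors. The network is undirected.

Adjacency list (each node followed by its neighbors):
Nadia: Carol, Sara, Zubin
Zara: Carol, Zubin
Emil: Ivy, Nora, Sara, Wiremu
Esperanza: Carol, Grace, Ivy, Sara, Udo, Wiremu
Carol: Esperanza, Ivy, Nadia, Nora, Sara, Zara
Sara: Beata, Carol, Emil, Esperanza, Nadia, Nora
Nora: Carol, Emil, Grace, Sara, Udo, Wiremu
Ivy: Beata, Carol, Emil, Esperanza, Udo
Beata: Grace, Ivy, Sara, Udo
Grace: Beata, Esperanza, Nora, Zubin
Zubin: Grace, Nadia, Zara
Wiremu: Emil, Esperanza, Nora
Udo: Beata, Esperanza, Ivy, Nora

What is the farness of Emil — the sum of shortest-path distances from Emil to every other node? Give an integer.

22

Distances from Emil: Beata:2, Carol:2, Esperanza:2, Grace:2, Ivy:1, Nadia:2, Nora:1, Sara:1, Udo:2, Wiremu:1, Zara:3, Zubin:3.
Sum = 2 + 2 + 2 + 2 + 1 + 2 + 1 + 1 + 2 + 1 + 3 + 3 = 22.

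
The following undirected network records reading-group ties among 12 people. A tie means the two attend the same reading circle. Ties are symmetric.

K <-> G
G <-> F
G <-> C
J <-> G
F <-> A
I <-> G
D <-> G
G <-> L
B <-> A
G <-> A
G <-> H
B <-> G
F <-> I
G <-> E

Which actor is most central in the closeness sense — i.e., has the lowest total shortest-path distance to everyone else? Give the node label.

Farness (sum of distances to all others) for each node — A:19, B:20, C:21, D:21, E:21, F:19, G:11, H:21, I:20, J:21, K:21, L:21.
The smallest farness is 11, for G, so G has the highest closeness.

G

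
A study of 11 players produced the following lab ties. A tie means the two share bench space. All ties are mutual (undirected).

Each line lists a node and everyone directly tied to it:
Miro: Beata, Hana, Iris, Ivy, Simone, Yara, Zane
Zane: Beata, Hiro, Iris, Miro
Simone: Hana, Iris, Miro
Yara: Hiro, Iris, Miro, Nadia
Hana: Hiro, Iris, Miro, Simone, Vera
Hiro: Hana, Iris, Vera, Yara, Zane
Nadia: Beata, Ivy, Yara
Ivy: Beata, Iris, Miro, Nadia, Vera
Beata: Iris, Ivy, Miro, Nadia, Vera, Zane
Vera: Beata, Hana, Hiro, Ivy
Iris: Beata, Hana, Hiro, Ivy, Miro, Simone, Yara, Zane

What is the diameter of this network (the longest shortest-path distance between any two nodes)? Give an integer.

Eccentricity of each node (its greatest distance to any other): Beata:2, Hana:3, Hiro:2, Iris:2, Ivy:2, Miro:2, Nadia:3, Simone:3, Vera:2, Yara:2, Zane:2.
The maximum eccentricity is 3, realized for instance by the pair Nadia–Hana via Nadia – Yara – Hiro – Hana. So the diameter is 3.

3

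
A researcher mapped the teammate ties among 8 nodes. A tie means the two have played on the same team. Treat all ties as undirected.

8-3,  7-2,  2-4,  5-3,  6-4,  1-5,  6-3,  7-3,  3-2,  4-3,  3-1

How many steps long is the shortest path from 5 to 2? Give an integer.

2

One shortest route is 5 – 3 – 2, which uses 2 edges, and 5 and 2 are not directly tied, so nothing shorter exists. So d(5,2) = 2.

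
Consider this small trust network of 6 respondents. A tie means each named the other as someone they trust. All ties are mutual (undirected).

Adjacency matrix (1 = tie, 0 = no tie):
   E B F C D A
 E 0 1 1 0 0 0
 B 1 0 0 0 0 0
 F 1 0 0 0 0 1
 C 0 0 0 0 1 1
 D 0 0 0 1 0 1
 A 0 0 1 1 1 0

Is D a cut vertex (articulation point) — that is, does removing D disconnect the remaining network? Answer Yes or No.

No

Even without D, every remaining node can still reach every other (the residual graph is connected), so D is not a cut vertex.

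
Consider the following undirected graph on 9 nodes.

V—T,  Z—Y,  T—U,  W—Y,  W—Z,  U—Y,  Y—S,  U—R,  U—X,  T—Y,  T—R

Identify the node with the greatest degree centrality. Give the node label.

Y

Degrees — R:2, S:1, T:4, U:4, V:1, W:2, X:1, Y:5, Z:2.
The maximum is 5, attained only by Y.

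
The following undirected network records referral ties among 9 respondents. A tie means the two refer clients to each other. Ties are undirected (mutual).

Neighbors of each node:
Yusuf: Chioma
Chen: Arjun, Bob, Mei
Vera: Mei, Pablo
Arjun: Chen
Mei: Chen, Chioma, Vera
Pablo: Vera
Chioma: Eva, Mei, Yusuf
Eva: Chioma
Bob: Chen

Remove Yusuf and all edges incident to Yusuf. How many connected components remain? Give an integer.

Yusuf's neighbors (Chioma) remain reachable from one another through other ties, so the rest of the network stays in one piece.

1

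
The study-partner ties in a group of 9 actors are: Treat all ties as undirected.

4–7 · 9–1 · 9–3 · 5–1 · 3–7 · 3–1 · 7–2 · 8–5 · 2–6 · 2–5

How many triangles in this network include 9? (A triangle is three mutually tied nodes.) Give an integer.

1

9's neighbors: 1 and 3.
Neighbor pairs that are themselves tied: 9–1–3. Each forms one triangle with 9, for 1 in total.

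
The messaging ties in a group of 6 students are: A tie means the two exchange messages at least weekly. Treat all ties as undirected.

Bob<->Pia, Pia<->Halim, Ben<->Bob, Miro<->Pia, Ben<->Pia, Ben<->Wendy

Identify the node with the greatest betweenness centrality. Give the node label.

Unnormalized betweenness of each node: Ben:4, Bob:0, Halim:0, Miro:0, Pia:7, Wendy:0.
Pia has the largest value, 7, making it the main broker — the node through which the most shortest paths run.

Pia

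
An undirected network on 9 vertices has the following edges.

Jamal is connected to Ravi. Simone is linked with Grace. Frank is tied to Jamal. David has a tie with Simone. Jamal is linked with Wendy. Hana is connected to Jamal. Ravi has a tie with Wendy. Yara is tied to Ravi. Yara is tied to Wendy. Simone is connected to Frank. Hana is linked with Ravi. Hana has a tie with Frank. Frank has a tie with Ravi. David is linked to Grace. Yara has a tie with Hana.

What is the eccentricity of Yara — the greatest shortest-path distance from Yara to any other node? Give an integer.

4

Distances from Yara: David:4, Frank:2, Grace:4, Hana:1, Jamal:2, Ravi:1, Simone:3, Wendy:1.
The largest is 4 (to David and Grace), so the eccentricity of Yara is 4.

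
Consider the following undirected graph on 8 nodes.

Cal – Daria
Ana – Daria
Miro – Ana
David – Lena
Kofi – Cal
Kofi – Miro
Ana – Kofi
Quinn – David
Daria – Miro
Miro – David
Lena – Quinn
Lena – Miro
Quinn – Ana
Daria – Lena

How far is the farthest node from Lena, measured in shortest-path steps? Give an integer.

2

Distances from Lena: Ana:2, Cal:2, Daria:1, David:1, Kofi:2, Miro:1, Quinn:1.
The largest is 2 (to Ana, Kofi, and Cal), so the eccentricity of Lena is 2.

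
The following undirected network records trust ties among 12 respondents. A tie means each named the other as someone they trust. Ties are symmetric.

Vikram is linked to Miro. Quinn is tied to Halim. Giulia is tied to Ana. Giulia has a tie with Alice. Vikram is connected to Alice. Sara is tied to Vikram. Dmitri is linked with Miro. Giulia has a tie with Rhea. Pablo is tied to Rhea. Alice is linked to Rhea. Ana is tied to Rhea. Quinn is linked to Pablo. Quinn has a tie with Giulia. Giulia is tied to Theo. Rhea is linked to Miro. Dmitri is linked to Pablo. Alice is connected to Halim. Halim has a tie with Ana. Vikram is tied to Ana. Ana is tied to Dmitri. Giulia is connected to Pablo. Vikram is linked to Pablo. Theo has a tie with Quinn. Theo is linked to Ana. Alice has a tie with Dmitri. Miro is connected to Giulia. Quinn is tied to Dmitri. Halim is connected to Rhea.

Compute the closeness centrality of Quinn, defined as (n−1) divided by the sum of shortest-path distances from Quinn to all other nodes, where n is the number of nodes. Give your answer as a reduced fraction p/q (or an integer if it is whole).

Distances from Quinn: Alice:2, Ana:2, Dmitri:1, Giulia:1, Halim:1, Miro:2, Pablo:1, Rhea:2, Sara:3, Theo:1, Vikram:2. Sum = 18.
n = 12, so closeness = 11/18.

11/18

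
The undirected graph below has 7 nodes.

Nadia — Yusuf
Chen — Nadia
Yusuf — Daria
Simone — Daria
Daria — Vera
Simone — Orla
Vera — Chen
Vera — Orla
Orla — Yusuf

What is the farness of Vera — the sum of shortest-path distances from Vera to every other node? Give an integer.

Distances from Vera: Chen:1, Daria:1, Nadia:2, Orla:1, Simone:2, Yusuf:2.
Sum = 1 + 1 + 2 + 1 + 2 + 2 = 9.

9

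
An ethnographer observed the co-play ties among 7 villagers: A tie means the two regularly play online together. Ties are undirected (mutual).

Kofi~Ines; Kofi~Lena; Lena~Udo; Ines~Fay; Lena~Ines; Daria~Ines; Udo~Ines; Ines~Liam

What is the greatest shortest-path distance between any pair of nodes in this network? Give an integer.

2

Eccentricity of each node (its greatest distance to any other): Daria:2, Fay:2, Ines:1, Kofi:2, Lena:2, Liam:2, Udo:2.
The maximum eccentricity is 2, realized for instance by the pair Kofi–Udo via Kofi – Ines – Udo. So the diameter is 2.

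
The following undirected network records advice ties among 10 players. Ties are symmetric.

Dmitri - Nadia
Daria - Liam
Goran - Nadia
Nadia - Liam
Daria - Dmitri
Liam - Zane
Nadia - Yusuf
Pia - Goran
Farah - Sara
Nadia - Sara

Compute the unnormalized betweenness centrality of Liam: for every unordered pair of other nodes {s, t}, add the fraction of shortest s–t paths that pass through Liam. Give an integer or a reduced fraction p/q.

11

Pairs whose geodesics pass through Liam — Dmitri–Zane: 2/2; Sara–Zane: 1; Sara–Daria: 1/2; Goran–Zane: 1; Goran–Daria: 1/2; Zane–Nadia: 1; Zane–Pia: 1; Zane–Daria: 1; Zane–Farah: 1; Zane–Yusuf: 1; Nadia–Daria: 1/2; Pia–Daria: 1/2; Daria–Farah: 1/2; Daria–Yusuf: 1/2.
All other pairs contribute 0.
Summing the contributions gives betweenness(Liam) = 11.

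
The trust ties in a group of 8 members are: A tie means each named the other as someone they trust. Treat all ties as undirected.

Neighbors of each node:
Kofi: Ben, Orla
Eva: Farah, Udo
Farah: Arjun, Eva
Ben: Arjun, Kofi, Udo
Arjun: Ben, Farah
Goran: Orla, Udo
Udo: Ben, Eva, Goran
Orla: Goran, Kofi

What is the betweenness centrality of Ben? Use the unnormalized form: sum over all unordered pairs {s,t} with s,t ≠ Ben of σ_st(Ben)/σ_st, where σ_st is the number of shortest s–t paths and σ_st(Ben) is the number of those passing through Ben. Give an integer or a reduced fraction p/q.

15/2

Pairs whose geodesics pass through Ben — Udo–Kofi: 1; Udo–Arjun: 1; Goran–Arjun: 1; Orla–Arjun: 1; Orla–Farah: 1/2; Kofi–Arjun: 1; Kofi–Farah: 1; Kofi–Eva: 1.
All other pairs contribute 0.
Summing the contributions gives betweenness(Ben) = 15/2.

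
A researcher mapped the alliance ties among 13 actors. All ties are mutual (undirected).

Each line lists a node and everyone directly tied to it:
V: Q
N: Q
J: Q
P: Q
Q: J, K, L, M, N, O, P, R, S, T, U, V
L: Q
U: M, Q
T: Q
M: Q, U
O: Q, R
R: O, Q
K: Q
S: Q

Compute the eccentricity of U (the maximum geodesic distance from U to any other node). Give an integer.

2

Distances from U: J:2, K:2, L:2, M:1, N:2, O:2, P:2, Q:1, R:2, S:2, T:2, V:2.
The largest is 2 (to O, J, N, T, S, R, K, P, V, and L), so the eccentricity of U is 2.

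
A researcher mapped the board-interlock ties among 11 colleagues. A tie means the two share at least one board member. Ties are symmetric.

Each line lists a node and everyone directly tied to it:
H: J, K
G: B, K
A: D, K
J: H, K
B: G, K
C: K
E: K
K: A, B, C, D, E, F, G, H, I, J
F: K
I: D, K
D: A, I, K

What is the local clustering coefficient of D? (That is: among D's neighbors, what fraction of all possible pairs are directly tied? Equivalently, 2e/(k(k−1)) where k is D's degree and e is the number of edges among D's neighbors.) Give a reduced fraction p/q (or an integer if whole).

D's neighbors: A, I, and K (k = 3).
Possible neighbor pairs: C(3,2) = 3. Edges among them: A–K, I–K → e = 2.
Clustering(D) = 2/3.

2/3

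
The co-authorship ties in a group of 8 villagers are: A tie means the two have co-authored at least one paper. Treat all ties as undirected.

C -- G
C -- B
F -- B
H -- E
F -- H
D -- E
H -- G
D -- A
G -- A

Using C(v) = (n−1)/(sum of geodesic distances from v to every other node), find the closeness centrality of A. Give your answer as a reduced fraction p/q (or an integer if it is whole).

1/2

Distances from A: B:3, C:2, D:1, E:2, F:3, G:1, H:2. Sum = 14.
n = 8, so closeness = 7/14 = 1/2.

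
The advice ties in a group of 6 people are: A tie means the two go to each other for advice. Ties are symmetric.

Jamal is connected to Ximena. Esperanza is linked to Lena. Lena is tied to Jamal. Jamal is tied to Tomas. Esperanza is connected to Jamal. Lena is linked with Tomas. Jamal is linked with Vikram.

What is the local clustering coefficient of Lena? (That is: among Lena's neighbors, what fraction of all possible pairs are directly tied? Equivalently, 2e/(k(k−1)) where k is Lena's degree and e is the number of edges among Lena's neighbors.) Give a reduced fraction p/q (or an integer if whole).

Lena's neighbors: Esperanza, Jamal, and Tomas (k = 3).
Possible neighbor pairs: C(3,2) = 3. Edges among them: Esperanza–Jamal, Jamal–Tomas → e = 2.
Clustering(Lena) = 2/3.

2/3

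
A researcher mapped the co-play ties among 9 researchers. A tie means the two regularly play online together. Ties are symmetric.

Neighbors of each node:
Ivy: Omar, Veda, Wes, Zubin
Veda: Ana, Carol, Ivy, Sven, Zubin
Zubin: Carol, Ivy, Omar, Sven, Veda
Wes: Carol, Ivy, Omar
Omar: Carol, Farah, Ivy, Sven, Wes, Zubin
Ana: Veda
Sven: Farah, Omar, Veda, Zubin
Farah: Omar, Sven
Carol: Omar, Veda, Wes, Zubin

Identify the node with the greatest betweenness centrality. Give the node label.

Veda

Unnormalized betweenness of each node: Ana:0, Carol:11/6, Farah:0, Ivy:11/6, Omar:23/4, Sven:3, Veda:95/12, Wes:1/4, Zubin:17/12.
Veda has the largest value, 95/12, making it the main broker — the node through which the most shortest paths run.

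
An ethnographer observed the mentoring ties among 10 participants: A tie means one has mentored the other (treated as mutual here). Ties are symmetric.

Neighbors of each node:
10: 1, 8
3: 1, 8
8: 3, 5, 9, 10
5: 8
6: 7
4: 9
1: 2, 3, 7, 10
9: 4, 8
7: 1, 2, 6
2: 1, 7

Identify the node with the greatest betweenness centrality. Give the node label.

8

Unnormalized betweenness of each node: 1:37/2, 2:0, 3:8, 4:0, 5:0, 6:0, 7:8, 8:41/2, 9:8, 10:8.
8 has the largest value, 41/2, making it the main broker — the node through which the most shortest paths run.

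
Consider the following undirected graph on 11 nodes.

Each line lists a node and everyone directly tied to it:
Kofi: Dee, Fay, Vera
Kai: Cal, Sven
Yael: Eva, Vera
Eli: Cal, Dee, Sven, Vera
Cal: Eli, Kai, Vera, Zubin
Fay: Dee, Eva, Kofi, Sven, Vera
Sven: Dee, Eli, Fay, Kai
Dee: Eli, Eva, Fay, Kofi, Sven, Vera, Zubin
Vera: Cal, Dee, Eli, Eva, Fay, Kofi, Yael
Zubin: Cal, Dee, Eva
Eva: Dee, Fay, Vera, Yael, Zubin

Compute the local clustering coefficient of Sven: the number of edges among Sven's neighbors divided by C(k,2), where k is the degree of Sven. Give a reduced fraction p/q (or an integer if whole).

1/3

Sven's neighbors: Dee, Eli, Fay, and Kai (k = 4).
Possible neighbor pairs: C(4,2) = 6. Edges among them: Dee–Eli, Dee–Fay → e = 2.
Clustering(Sven) = 2/6 = 1/3.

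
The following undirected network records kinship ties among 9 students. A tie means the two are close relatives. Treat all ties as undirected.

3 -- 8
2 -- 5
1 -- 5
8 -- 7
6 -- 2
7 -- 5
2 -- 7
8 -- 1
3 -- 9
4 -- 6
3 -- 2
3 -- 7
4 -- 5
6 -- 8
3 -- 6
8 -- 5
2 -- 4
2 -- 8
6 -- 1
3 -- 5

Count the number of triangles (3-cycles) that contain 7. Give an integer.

6

7's neighbors: 2, 3, 5, and 8.
Neighbor pairs that are themselves tied: 7–2–3; 7–2–5; 7–2–8; 7–3–5; 7–3–8; 7–5–8. Each forms one triangle with 7, for 6 in total.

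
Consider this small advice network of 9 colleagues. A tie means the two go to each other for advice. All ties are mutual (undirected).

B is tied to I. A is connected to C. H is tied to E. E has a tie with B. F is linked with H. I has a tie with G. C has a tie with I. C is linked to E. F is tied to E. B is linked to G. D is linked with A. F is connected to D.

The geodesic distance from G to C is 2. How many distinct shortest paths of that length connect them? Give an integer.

The shortest distance is 2, and the only length-2 path is G–I–C. So there is exactly 1 shortest path.

1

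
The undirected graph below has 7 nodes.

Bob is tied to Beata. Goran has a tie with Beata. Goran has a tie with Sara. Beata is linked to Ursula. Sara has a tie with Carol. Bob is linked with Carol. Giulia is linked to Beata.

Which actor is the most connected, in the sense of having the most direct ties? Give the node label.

Beata

Degrees — Beata:4, Bob:2, Carol:2, Giulia:1, Goran:2, Sara:2, Ursula:1.
The maximum is 4, attained only by Beata.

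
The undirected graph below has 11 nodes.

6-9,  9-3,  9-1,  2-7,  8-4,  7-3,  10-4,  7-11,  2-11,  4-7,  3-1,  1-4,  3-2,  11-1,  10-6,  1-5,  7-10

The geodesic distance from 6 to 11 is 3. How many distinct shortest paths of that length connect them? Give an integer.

The shortest distance is 3. The length-3 paths are: 6–10–7–11; 6–9–1–11.
That gives 2 distinct shortest paths.

2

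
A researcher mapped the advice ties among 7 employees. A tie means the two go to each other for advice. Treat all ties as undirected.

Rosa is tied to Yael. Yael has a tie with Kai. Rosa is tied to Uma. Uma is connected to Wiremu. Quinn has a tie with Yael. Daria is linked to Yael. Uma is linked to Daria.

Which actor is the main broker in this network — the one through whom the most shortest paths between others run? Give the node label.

Yael

Unnormalized betweenness of each node: Daria:3, Kai:0, Quinn:0, Rosa:3, Uma:11/2, Wiremu:0, Yael:19/2.
Yael has the largest value, 19/2, making it the main broker — the node through which the most shortest paths run.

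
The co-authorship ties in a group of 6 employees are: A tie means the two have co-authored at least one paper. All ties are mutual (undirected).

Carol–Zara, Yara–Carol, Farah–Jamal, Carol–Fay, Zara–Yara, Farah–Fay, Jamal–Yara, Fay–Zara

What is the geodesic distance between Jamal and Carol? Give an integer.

One shortest route is Jamal – Yara – Carol, which uses 2 edges, and Jamal and Carol are not directly tied, so nothing shorter exists. So d(Jamal,Carol) = 2.

2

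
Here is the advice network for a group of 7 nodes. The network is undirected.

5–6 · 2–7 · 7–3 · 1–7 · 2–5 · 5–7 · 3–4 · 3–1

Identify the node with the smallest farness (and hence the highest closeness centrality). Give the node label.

Farness (sum of distances to all others) for each node — 1:11, 2:11, 3:10, 4:15, 5:10, 6:15, 7:8.
The smallest farness is 8, for 7, so 7 has the highest closeness.

7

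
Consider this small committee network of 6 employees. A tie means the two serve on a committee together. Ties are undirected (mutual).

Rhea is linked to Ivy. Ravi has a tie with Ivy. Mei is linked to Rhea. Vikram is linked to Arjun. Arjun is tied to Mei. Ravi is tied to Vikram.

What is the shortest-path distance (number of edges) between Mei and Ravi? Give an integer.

3

One shortest route is Mei – Arjun – Vikram – Ravi, which uses 3 edges, and at distance 2 from Mei we only reach {Ivy, Vikram}, which does not include Ravi. So d(Mei,Ravi) = 3.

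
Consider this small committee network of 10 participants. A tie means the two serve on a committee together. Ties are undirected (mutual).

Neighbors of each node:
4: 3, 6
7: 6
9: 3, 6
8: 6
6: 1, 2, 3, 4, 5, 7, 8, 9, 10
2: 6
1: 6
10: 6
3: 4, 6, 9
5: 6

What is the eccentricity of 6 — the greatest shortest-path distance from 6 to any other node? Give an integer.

1

Distances from 6: 1:1, 2:1, 3:1, 4:1, 5:1, 7:1, 8:1, 9:1, 10:1.
The largest is 1 (to 4, 7, 9, 1, 5, 10, 8, 3, and 2), so the eccentricity of 6 is 1.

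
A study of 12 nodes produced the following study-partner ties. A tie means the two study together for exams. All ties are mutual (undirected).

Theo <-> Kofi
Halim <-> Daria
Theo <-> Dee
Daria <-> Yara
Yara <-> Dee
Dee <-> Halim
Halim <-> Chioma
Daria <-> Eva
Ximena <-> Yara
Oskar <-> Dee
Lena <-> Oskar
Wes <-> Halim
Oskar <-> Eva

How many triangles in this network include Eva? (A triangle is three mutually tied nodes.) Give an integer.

0

Eva's neighbors are Daria and Oskar, but none of them are tied to each other, so no triangle contains Eva.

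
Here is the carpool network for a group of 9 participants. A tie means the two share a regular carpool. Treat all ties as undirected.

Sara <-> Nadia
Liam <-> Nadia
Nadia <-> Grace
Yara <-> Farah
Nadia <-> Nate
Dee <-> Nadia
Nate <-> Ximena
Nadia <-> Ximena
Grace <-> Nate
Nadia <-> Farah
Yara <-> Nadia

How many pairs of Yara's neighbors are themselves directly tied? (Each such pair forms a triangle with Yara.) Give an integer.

Yara's neighbors: Farah and Nadia.
Neighbor pairs that are themselves tied: Yara–Farah–Nadia. Each forms one triangle with Yara, for 1 in total.

1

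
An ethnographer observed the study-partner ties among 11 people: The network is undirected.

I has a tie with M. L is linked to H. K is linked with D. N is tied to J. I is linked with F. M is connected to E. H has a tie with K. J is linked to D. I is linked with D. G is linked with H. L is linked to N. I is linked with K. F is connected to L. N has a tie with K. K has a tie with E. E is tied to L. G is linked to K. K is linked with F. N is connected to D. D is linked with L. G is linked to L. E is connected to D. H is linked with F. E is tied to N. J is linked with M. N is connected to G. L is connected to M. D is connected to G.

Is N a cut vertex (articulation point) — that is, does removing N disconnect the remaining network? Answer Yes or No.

No

Even without N, every remaining node can still reach every other (the residual graph is connected), so N is not a cut vertex.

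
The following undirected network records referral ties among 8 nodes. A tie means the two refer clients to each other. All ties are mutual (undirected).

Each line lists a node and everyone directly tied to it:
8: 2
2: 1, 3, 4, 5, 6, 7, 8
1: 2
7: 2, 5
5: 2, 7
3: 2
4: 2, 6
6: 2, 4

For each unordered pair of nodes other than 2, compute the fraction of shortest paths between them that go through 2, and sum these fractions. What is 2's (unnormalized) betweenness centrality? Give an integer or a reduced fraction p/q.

Pairs whose geodesics pass through 2 — 7–3: 1; 7–8: 1; 7–6: 1; 7–1: 1; 7–4: 1; 5–3: 1; 5–8: 1; 5–6: 1; 5–1: 1; 5–4: 1; 3–8: 1; 3–6: 1; 3–1: 1; 3–4: 1 … (+5 more pairs).
All other pairs contribute 0.
Summing the contributions gives betweenness(2) = 19.

19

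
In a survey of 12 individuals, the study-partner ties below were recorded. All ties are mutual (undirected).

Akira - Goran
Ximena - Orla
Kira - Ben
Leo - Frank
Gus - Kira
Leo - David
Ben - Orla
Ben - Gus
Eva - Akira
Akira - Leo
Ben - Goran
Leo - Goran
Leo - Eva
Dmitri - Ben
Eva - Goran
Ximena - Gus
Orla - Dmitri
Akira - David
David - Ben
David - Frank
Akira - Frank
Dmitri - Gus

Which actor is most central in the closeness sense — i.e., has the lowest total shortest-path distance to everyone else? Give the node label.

Ben

Farness (sum of distances to all others) for each node — Akira:23, Ben:16, David:19, Dmitri:23, Eva:25, Frank:25, Goran:19, Gus:22, Kira:24, Leo:23, Orla:23, Ximena:30.
The smallest farness is 16, for Ben, so Ben has the highest closeness.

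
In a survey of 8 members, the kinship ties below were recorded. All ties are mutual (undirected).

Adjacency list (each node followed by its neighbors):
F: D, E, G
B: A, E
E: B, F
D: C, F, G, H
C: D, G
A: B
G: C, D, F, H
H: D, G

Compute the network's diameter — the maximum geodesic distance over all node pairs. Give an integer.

Eccentricity of each node (its greatest distance to any other): A:5, B:4, C:5, D:4, E:3, F:3, G:4, H:5.
The maximum eccentricity is 5, realized for instance by the pair C–A via C – D – F – E – B – A. So the diameter is 5.

5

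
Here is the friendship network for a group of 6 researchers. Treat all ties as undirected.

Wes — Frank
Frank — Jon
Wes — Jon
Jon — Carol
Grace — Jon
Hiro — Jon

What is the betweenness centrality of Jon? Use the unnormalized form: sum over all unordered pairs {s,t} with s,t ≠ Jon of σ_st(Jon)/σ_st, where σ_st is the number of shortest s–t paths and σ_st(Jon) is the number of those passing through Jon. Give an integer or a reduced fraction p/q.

9

Pairs whose geodesics pass through Jon — Hiro–Grace: 1; Hiro–Carol: 1; Hiro–Frank: 1; Hiro–Wes: 1; Grace–Carol: 1; Grace–Frank: 1; Grace–Wes: 1; Carol–Frank: 1; Carol–Wes: 1.
All other pairs contribute 0.
Summing the contributions gives betweenness(Jon) = 9.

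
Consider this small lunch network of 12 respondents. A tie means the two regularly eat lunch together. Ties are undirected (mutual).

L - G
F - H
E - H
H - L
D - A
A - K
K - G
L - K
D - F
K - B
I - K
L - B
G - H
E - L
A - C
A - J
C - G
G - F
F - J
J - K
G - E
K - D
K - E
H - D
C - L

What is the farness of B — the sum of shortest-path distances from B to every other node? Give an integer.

21

Distances from B: A:2, C:2, D:2, E:2, F:3, G:2, H:2, I:2, J:2, K:1, L:1.
Sum = 2 + 2 + 2 + 2 + 3 + 2 + 2 + 2 + 2 + 1 + 1 = 21.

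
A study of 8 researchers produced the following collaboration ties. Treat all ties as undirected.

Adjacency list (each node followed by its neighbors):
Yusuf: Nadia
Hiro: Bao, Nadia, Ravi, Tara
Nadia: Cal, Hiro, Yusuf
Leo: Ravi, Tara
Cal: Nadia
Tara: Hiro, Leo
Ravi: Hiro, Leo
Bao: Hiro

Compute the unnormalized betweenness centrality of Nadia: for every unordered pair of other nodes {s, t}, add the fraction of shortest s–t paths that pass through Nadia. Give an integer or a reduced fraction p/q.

Pairs whose geodesics pass through Nadia — Hiro–Yusuf: 1; Hiro–Cal: 1; Yusuf–Tara: 1; Yusuf–Cal: 1; Yusuf–Bao: 1; Yusuf–Leo: 2/2; Yusuf–Ravi: 1; Tara–Cal: 1; Cal–Bao: 1; Cal–Leo: 2/2; Cal–Ravi: 1.
All other pairs contribute 0.
Summing the contributions gives betweenness(Nadia) = 11.

11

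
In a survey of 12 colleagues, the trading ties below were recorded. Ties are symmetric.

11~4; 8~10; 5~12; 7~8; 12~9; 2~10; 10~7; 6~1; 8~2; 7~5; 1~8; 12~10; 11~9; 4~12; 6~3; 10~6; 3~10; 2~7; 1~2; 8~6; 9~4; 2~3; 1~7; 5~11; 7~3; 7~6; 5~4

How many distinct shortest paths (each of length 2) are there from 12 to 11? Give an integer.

3

The shortest distance is 2. The length-2 paths are: 12–5–11; 12–9–11; 12–4–11.
That gives 3 distinct shortest paths.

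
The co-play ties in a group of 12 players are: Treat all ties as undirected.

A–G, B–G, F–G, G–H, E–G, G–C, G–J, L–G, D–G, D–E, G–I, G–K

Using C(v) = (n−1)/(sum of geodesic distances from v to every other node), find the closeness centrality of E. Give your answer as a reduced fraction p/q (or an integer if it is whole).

Distances from E: A:2, B:2, C:2, D:1, F:2, G:1, H:2, I:2, J:2, K:2, L:2. Sum = 20.
n = 12, so closeness = 11/20.

11/20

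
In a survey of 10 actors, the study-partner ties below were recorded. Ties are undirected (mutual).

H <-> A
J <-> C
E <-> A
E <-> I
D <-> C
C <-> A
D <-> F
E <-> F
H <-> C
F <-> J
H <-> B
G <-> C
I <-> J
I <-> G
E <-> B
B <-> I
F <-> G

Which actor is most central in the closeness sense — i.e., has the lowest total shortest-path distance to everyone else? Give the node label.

C

Farness (sum of distances to all others) for each node — A:15, B:16, C:13, D:18, E:14, F:15, G:15, H:16, I:15, J:15.
The smallest farness is 13, for C, so C has the highest closeness.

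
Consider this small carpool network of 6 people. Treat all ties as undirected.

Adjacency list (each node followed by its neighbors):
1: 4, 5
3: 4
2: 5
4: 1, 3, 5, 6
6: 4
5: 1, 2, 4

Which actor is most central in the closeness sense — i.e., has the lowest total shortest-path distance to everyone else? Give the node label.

Farness (sum of distances to all others) for each node — 1:8, 2:11, 3:10, 4:6, 5:7, 6:10.
The smallest farness is 6, for 4, so 4 has the highest closeness.

4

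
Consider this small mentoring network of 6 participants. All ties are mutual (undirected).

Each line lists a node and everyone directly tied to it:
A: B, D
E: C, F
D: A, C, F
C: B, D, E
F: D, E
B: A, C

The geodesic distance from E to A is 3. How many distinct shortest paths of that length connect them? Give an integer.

The shortest distance is 3. The length-3 paths are: E–C–D–A; E–F–D–A; E–C–B–A.
That gives 3 distinct shortest paths.

3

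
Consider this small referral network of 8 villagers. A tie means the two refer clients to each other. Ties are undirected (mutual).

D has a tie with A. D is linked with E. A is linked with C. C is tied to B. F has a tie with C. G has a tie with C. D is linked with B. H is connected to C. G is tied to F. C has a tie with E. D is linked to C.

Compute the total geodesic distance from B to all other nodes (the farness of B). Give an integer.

12

Distances from B: A:2, C:1, D:1, E:2, F:2, G:2, H:2.
Sum = 2 + 1 + 1 + 2 + 2 + 2 + 2 = 12.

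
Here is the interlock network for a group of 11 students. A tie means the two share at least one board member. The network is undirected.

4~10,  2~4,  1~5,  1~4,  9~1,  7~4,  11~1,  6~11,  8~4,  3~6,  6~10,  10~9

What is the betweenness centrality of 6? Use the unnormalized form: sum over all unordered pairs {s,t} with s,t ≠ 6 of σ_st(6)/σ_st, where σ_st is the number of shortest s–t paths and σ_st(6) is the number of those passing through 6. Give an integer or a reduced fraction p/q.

10

Pairs whose geodesics pass through 6 — 11–10: 1; 11–3: 1; 8–3: 1; 7–3: 1; 10–3: 1; 9–3: 1; 5–3: 1; 2–3: 1; 3–1: 1; 3–4: 1.
All other pairs contribute 0.
Summing the contributions gives betweenness(6) = 10.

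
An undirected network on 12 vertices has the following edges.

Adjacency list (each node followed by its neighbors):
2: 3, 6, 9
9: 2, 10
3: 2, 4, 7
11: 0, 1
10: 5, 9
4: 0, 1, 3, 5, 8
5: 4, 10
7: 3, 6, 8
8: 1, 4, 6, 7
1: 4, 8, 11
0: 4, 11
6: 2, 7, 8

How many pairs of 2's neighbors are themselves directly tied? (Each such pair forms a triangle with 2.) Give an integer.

2's neighbors are 3, 6, and 9, but none of them are tied to each other, so no triangle contains 2.

0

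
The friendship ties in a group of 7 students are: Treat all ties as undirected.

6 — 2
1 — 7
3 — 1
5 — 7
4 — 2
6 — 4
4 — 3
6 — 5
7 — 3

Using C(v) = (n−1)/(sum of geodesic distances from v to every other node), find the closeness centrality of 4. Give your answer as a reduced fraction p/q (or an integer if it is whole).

Distances from 4: 1:2, 2:1, 3:1, 5:2, 6:1, 7:2. Sum = 9.
n = 7, so closeness = 6/9 = 2/3.

2/3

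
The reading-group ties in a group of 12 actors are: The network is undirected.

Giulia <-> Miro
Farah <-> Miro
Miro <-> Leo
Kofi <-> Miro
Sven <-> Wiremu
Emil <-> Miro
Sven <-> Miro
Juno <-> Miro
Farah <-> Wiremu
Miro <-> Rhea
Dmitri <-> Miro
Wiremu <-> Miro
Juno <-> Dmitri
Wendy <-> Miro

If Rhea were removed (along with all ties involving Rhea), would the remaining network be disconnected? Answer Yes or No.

Even without Rhea, every remaining node can still reach every other (the residual graph is connected), so Rhea is not a cut vertex.

No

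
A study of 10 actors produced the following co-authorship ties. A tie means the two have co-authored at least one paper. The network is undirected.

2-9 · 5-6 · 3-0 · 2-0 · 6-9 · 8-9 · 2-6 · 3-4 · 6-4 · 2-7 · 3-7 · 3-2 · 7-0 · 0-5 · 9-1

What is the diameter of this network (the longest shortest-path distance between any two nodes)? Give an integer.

3

Eccentricity of each node (its greatest distance to any other): 0:3, 1:3, 2:2, 3:3, 4:3, 5:3, 6:2, 7:3, 8:3, 9:2.
The maximum eccentricity is 3, realized for instance by the pair 4–1 via 4 – 6 – 9 – 1. So the diameter is 3.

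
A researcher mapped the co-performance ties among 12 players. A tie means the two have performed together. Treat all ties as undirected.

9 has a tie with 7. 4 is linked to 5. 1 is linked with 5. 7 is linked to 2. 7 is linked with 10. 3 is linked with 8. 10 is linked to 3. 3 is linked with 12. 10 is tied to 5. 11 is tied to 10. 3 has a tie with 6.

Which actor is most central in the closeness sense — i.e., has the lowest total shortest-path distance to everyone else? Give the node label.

Farness (sum of distances to all others) for each node — 1:34, 2:34, 3:22, 4:34, 5:24, 6:32, 7:24, 8:32, 9:34, 10:18, 11:28, 12:32.
The smallest farness is 18, for 10, so 10 has the highest closeness.

10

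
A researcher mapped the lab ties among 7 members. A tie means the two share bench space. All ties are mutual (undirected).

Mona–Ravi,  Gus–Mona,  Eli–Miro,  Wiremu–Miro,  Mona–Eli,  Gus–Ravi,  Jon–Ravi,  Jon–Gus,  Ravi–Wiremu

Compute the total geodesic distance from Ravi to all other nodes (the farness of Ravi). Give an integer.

Distances from Ravi: Eli:2, Gus:1, Jon:1, Miro:2, Mona:1, Wiremu:1.
Sum = 2 + 1 + 1 + 2 + 1 + 1 = 8.

8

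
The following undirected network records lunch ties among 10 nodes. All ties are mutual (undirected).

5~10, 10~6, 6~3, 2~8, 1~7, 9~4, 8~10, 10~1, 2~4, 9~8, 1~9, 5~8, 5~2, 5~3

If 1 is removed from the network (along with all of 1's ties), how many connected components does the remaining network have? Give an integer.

2

Without 1, the remaining ties split the others into: {2, 3, 4, 5, 6, 8, 9, 10}; {7}.
That's 2 separate components.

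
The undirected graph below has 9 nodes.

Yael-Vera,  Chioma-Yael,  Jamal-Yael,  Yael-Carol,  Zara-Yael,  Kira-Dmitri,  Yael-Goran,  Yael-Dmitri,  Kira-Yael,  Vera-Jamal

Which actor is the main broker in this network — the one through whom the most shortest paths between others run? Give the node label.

Unnormalized betweenness of each node: Carol:0, Chioma:0, Dmitri:0, Goran:0, Jamal:0, Kira:0, Vera:0, Yael:26, Zara:0.
Yael has the largest value, 26, making it the main broker — the node through which the most shortest paths run.

Yael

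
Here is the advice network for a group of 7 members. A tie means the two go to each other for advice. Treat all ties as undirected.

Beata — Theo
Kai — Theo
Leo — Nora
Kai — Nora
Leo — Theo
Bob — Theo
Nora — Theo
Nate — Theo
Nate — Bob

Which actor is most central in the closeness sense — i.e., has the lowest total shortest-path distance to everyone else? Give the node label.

Theo

Farness (sum of distances to all others) for each node — Beata:11, Bob:10, Kai:10, Leo:10, Nate:10, Nora:9, Theo:6.
The smallest farness is 6, for Theo, so Theo has the highest closeness.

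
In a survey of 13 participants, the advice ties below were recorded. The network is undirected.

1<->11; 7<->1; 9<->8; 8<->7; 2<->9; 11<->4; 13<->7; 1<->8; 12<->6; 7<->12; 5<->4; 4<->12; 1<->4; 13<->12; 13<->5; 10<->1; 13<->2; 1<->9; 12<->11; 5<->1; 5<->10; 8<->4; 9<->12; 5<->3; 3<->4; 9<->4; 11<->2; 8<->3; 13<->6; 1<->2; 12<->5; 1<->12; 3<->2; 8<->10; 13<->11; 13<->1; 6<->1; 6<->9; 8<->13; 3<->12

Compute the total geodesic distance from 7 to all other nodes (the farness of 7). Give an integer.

20

Distances from 7: 1:1, 2:2, 3:2, 4:2, 5:2, 6:2, 8:1, 9:2, 10:2, 11:2, 12:1, 13:1.
Sum = 1 + 2 + 2 + 2 + 2 + 2 + 1 + 2 + 2 + 2 + 1 + 1 = 20.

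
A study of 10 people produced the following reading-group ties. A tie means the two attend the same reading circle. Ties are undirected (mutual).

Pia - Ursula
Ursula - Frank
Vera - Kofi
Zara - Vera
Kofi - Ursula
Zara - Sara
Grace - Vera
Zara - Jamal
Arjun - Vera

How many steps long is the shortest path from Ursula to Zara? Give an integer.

3

One shortest route is Ursula – Kofi – Vera – Zara, which uses 3 edges, and at distance 2 from Ursula we only reach {Vera}, which does not include Zara. So d(Ursula,Zara) = 3.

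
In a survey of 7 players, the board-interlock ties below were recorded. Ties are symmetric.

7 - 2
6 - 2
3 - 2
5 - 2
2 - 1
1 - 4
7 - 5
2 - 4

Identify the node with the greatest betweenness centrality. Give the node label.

Unnormalized betweenness of each node: 1:0, 2:13, 3:0, 4:0, 5:0, 6:0, 7:0.
2 has the largest value, 13, making it the main broker — the node through which the most shortest paths run.

2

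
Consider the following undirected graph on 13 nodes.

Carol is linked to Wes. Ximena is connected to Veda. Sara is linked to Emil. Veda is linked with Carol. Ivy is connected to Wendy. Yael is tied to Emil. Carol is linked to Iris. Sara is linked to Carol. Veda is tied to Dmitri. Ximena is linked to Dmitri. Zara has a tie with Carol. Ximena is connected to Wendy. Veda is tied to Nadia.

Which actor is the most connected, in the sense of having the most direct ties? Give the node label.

Degrees — Carol:5, Dmitri:2, Emil:2, Iris:1, Ivy:1, Nadia:1, Sara:2, Veda:4, Wendy:2, Wes:1, Ximena:3, Yael:1, Zara:1.
The maximum is 5, attained only by Carol.

Carol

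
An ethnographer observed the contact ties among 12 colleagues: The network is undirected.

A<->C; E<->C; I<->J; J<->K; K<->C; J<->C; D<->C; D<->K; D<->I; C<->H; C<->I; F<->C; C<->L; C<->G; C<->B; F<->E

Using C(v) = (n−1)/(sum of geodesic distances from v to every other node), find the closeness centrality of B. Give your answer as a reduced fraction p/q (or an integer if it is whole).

11/21

Distances from B: A:2, C:1, D:2, E:2, F:2, G:2, H:2, I:2, J:2, K:2, L:2. Sum = 21.
n = 12, so closeness = 11/21.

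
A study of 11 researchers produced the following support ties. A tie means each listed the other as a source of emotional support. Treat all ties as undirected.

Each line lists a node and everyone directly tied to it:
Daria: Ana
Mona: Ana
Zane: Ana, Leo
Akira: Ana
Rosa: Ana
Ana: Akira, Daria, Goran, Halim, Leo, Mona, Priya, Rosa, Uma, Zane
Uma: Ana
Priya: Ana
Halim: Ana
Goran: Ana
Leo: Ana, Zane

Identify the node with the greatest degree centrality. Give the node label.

Degrees — Akira:1, Ana:10, Daria:1, Goran:1, Halim:1, Leo:2, Mona:1, Priya:1, Rosa:1, Uma:1, Zane:2.
The maximum is 10, attained only by Ana.

Ana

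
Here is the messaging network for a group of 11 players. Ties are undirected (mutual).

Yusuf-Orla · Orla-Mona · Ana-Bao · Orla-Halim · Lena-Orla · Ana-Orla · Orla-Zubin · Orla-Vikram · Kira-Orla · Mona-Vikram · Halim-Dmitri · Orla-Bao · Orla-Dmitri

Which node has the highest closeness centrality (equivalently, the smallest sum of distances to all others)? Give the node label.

Orla

Farness (sum of distances to all others) for each node — Ana:18, Bao:18, Dmitri:18, Halim:18, Kira:19, Lena:19, Mona:18, Orla:10, Vikram:18, Yusuf:19, Zubin:19.
The smallest farness is 10, for Orla, so Orla has the highest closeness.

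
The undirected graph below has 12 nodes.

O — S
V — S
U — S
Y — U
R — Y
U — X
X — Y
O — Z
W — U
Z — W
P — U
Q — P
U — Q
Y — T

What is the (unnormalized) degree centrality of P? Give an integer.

P is directly tied to Q and U. That is 2 neighbors, so the degree of P is 2.

2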